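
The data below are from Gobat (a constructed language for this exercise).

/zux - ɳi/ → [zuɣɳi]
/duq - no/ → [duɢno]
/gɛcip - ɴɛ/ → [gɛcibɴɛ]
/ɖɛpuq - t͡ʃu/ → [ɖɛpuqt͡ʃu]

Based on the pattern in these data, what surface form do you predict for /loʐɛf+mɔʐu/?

[loʐɛvmɔʐu]

The data show regressive voicing assimilation: /x/ → [ɣ] before /ɳ/; /q/ → [ɢ] before /n/; /p/ → [b] before /ɴ/. In each pair only voicing changes, matching the following consonant, while place and manner stay constant.
Nothing changes in [ɖɛpuqt͡ʃu]: there the adjacent consonants already agree in voicing (/q/ and /t͡ʃ/ are both voiceless), so this form is consistent with the same rule.
The rule targets /f/ (voiceless labiodental fricative), which sits before the trigger /m/ (voiced).
A voiced labiodental fricative is [v], so the surface segment is [v].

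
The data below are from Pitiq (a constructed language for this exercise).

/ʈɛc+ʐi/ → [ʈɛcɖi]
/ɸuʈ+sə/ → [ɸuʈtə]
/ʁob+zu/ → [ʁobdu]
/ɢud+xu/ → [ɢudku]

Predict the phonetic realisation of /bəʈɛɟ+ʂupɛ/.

The data show progressive manner assimilation: /ʐ/ → [ɖ] after /c/; /s/ → [t] after /ʈ/; /z/ → [d] after /b/; /x/ → [k] after /d/. In each pair only manner changes, matching the preceding consonant, while place and voice stay constant.
The rule targets /ʂ/ (voiceless retroflex fricative), which sits after the trigger /ɟ/ (stop).
A voiceless retroflex stop is [ʈ], so the surface segment is [ʈ].

[bəʈɛɟʈupɛ]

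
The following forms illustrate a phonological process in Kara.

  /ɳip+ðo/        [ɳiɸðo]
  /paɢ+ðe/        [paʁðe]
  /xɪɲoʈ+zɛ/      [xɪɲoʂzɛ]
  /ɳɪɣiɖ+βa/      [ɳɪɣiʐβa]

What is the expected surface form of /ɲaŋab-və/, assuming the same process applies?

[ɲaŋaβvə]

The data show regressive manner assimilation: /p/ → [ɸ] before /ð/; /ɢ/ → [ʁ] before /ð/; /ʈ/ → [ʂ] before /z/; /ɖ/ → [ʐ] before /β/. In each pair only manner changes, matching the following consonant, while place and voice stay constant.
The rule targets /b/ (voiced bilabial stop), which sits before the trigger /v/ (fricative).
Changing only its manner to fricative gives [β] — the voiced bilabial fricative.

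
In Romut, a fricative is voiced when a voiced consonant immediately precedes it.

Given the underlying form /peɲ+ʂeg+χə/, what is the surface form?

/ʂ/ is a voiceless retroflex fricative. The preceding trigger /ɲ/ is voiced, so /ʂ/ must become voiced as well.
Changing only its voicing to voiced gives [ʐ] — the voiced retroflex fricative.
At the second juncture, /χ/ likewise becomes [ʁ] adjacent to /g/.

[peɲʐegʁə]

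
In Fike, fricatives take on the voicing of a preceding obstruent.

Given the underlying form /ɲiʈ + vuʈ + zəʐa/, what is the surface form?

[ɲiʈfuʈsəʐa]

/v/ is a voiced labiodental fricative. The preceding trigger /ʈ/ is voiceless, so /v/ must become voiceless as well.
A voiceless labiodental fricative is [f], so the surface segment is [f].
At the second juncture, /z/ likewise becomes [s] adjacent to /ʈ/.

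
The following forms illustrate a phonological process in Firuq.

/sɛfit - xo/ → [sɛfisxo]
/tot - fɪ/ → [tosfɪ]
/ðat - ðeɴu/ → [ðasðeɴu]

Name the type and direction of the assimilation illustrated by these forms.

regressive manner assimilation

Comparing underlying and surface forms, /t/ → [s] is the alternation; the neighbouring /x/ is constant.
/t/ is a stop while /x/ is a fricative; the output [s] is a fricative, matching the trigger — so the feature that spreads is manner.
Place and voice are unchanged, so the assimilation is partial, not total.
Checking the remaining alternations: /t/ → [s] before /f/ (stop → fricative, matching a fricative); /t/ → [s] before /ð/ (stop → fricative, matching a fricative) — only manner changes, and always toward the following segment.
Since the segment that changes precedes the conditioning segment, the assimilation is regressive.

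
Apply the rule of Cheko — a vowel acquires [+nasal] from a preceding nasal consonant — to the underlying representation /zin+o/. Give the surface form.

The vowel /o/ is adjacent to the preceding nasal /n/, so it acquires [+nasal] and surfaces as [õ].

[zinõ]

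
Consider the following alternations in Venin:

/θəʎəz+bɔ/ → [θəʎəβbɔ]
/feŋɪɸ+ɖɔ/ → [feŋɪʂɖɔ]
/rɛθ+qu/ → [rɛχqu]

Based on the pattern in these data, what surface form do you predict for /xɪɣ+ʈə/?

[xɪʐʈə]

The data show regressive place assimilation: /z/ → [β] before /b/; /ɸ/ → [ʂ] before /ɖ/; /θ/ → [χ] before /q/. In each pair only place changes, matching the following consonant, while manner and voice stay constant.
/ɣ/ is a voiced velar fricative. The following trigger /ʈ/ is retroflex, so /ɣ/ must become retroflex as well.
Changing only its place to retroflex gives [ʐ] — the voiced retroflex fricative.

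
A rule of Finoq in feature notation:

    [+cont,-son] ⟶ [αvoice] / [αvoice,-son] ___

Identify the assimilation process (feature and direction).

The rule copies [voice] from the environment onto the target, so the assimilating feature is voicing.
Since the environment is written before the underscore, the trigger precedes the target; the direction is progressive.

progressive voicing assimilation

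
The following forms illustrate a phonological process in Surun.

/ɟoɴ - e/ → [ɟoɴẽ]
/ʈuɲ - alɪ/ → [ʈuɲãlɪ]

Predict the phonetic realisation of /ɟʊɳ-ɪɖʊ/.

[ɟʊɳɪ̃ɖʊ]

The data show progressive nasality assimilation (vowel nasalisation): /e/ → [ẽ] after /ɴ/; /a/ → [ã] after /ɲ/ — a vowel is nasalised by an immediately preceding nasal consonant.
The vowel /ɪ/ is adjacent to the preceding nasal /ɳ/, so it acquires [+nasal] and surfaces as [ɪ̃].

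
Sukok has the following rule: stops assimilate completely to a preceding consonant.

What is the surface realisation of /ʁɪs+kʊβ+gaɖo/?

/k/ is the segment targeted by the rule; it sits immediately after /s/, so it assimilates completely and surfaces as [s].
At the second juncture, /g/ likewise becomes [β] adjacent to /β/.

[ʁɪssʊββaɖo]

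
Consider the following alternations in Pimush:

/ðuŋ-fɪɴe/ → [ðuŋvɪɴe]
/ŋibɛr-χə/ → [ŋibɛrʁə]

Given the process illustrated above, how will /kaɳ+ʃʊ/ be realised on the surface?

The data show progressive voicing assimilation: /f/ → [v] after /ŋ/; /χ/ → [ʁ] after /r/. In each pair only voicing changes, matching the preceding consonant, while place and manner stay constant.
/ʃ/ is a voiceless postalveolar fricative. The preceding trigger /ɳ/ is voiced, so /ʃ/ must become voiced as well.
A voiced postalveolar fricative is [ʒ], so the surface segment is [ʒ].

[kaɳʒʊ]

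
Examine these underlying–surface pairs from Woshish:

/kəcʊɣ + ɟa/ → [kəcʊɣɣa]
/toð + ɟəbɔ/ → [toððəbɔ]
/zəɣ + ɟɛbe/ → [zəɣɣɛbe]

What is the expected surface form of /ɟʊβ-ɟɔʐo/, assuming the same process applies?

The data show progressive total assimilation (/ɟ/ → [ɣ] after /ɣ/; /ɟ/ → [ð] after /ð/): in every case the target segment becomes identical to its preceding neighbour, copying more than a single feature.
/ɟ/ is the segment targeted by the rule; it sits immediately after /β/, so it assimilates completely and surfaces as [β].

[ɟʊββɔʐo]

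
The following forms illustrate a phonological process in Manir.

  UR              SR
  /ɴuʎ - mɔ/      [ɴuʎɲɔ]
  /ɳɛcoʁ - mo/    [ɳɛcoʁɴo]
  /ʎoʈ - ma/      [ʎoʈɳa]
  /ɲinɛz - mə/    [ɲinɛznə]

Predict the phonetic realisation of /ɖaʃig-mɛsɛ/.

The data show progressive place assimilation: /m/ → [ɲ] after /ʎ/; /m/ → [ɴ] after /ʁ/; /m/ → [ɳ] after /ʈ/; /m/ → [n] after /z/. In each pair only place changes, matching the preceding consonant, while manner and voice stay constant.
/m/ is a voiced bilabial nasal. The preceding trigger /g/ is velar, so /m/ must become velar as well.
The voiced velar nasal is [ŋ], so /m/ → [ŋ].

[ɖaʃigŋɛsɛ]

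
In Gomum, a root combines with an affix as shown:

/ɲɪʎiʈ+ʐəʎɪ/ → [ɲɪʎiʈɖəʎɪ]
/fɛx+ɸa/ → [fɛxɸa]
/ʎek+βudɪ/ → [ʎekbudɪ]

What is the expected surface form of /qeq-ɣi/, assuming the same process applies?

The data show progressive manner assimilation: /ʐ/ → [ɖ] after /ʈ/; /β/ → [b] after /k/. In each pair only manner changes, matching the preceding consonant, while place and voice stay constant.
No alternation appears in [fɛxɸa]: there the adjacent consonants already agree in manner (/ɸ/ and /x/ are both fricatives), so this form is consistent with the same rule.
/ɣ/ is a voiced velar fricative. The preceding trigger /q/ is a stop, so /ɣ/ must become a stop as well.
A voiced velar stop is [g], so the surface segment is [g].

[qeqgi]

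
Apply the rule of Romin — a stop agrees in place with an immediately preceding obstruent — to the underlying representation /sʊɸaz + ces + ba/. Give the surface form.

The rule targets /c/ (voiceless palatal stop), which sits after the trigger /z/ (alveolar).
A voiceless alveolar stop is [t], so the surface segment is [t].
The same rule applies at the second boundary: /b/ → [d] next to /s/.

[sʊɸaztesda]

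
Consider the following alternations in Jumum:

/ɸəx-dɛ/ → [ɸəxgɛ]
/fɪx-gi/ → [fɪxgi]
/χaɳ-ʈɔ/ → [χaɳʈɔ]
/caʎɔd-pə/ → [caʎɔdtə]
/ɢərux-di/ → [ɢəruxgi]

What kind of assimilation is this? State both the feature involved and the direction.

Underlying /d/ is realised as [g] next to /x/; /x/ itself does not change.
The change alveolar → velar matches the place of the preceding /x/, identifying this as place assimilation.
Manner and voice are unchanged, so the assimilation is partial, not total.
Checking the remaining alternation: /p/ → [t] after /d/ (bilabial → alveolar, matching alveolar) — only place changes, and always toward the preceding segment.
Nothing changes in [fɪxgi], [χaɳʈɔ]: there the adjacent consonants already agree in place (/g/ and /x/ are both velar; /ʈ/ and /ɳ/ are both retroflex), so these forms are consistent with the same rule.
The trigger is the preceding segment, so the direction is progressive (perseverative).

progressive place assimilation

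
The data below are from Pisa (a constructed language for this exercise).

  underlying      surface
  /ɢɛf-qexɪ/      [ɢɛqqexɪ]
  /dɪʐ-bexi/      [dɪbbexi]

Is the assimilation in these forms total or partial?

total assimilation

The segment that alternates is /f/, which surfaces as [q] when adjacent to /q/.
The output [q] is identical to the trigger /q/ — every feature (place, manner, voicing) has been copied — so this is total assimilation.
The remaining alternation confirms this: /ʐ/ → [b] before /b/ — in each case the output is a copy of the following consonant.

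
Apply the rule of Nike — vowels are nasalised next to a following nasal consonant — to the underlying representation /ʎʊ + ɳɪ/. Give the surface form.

[ʎʊ̃ɳɪ]

The vowel /ʊ/ is adjacent to the following nasal /ɳ/, so it acquires [+nasal] and surfaces as [ʊ̃].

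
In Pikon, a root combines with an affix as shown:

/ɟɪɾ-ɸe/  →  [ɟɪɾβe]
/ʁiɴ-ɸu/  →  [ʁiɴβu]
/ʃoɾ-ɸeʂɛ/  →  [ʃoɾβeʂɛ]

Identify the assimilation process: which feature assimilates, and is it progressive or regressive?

progressive voicing assimilation

Underlying /ɸ/ is realised as [β] next to /ɾ/; /ɾ/ itself does not change.
The change voiceless → voiced matches the voicing of the preceding /ɾ/, identifying this as voicing assimilation.
Place and manner are unchanged, so the assimilation is partial, not total.
The other alternating form patterns the same way: /ɸ/ → [β] after /ɴ/ (voiceless → voiced, matching voiced) — only voicing changes, and always toward the preceding segment.
The trigger is the preceding segment, so the direction is progressive (perseverative).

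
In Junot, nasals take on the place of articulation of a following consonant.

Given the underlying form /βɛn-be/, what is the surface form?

[βɛmbe]

The rule targets /n/ (voiced alveolar nasal), which sits before the trigger /b/ (bilabial).
Changing only its place to bilabial gives [m] — the voiced bilabial nasal.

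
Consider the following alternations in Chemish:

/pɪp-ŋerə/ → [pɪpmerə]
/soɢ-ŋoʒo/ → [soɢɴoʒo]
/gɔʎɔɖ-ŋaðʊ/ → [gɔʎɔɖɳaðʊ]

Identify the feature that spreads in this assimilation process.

place

The segment that alternates is /ŋ/, which surfaces as [m] when adjacent to /p/.
The change velar → bilabial matches the place of the preceding /p/, identifying this as place assimilation.
The other alternating forms pattern the same way: /ŋ/ → [ɴ] after /ɢ/ (velar → uvular, matching uvular); /ŋ/ → [ɳ] after /ɖ/ (velar → retroflex, matching retroflex) — only place changes, and always toward the preceding segment.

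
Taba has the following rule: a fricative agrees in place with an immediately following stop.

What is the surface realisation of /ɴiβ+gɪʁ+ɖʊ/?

/β/ is a voiced bilabial fricative. The following trigger /g/ is velar, so /β/ must become velar as well.
The voiced velar fricative is [ɣ], so /β/ → [ɣ].
The same rule applies at the second boundary: /ʁ/ → [ʐ] next to /ɖ/.

[ɴiɣgɪʐɖʊ]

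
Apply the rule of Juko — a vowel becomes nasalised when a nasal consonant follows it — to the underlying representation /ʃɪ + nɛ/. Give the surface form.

[ʃɪ̃nɛ]

/ɪ/ sits next to the nasal /n/ and is therefore nasalised to [ɪ̃].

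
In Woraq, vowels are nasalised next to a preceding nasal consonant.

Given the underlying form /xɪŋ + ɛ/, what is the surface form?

The vowel /ɛ/ is adjacent to the preceding nasal /ŋ/, so it acquires [+nasal] and surfaces as [ɛ̃].

[xɪŋɛ̃]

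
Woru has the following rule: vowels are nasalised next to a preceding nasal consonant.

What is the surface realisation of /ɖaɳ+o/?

The vowel /o/ is adjacent to the preceding nasal /ɳ/, so it acquires [+nasal] and surfaces as [õ].

[ɖaɳõ]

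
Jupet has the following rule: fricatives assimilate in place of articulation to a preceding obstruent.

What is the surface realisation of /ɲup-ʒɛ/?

[ɲupβɛ]

The rule targets /ʒ/ (voiced postalveolar fricative), which sits after the trigger /p/ (bilabial).
A voiced bilabial fricative is [β], so the surface segment is [β].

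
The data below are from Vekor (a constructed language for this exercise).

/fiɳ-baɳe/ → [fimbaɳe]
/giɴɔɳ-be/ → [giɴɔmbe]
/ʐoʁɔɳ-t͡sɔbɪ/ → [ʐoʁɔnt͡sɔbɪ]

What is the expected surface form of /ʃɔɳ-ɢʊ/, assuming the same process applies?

The data show regressive place assimilation: /ɳ/ → [m] before /b/; /ɳ/ → [n] before /t͡s/. In each pair only place changes, matching the following consonant, while manner and voice stay constant.
The rule targets /ɳ/ (voiced retroflex nasal), which sits before the trigger /ɢ/ (uvular).
A voiced uvular nasal is [ɴ], so the surface segment is [ɴ].

[ʃɔɴɢʊ]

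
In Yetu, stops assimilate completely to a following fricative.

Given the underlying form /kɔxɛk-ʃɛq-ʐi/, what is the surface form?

[kɔxɛʃʃɛʐʐi]

/k/ is the segment targeted by the rule; it sits immediately before /ʃ/, so it assimilates completely and surfaces as [ʃ].
The same rule applies at the second boundary: /q/ → [ʐ] next to /ʐ/.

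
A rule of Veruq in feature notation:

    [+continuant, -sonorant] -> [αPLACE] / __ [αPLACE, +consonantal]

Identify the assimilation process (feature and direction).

regressive place assimilation

The rule copies the place features (abbreviated [PLACE]) from the environment onto the target, so the assimilating feature is place.
The conditioning segment sits to the right of the focus bar, meaning the trigger follows the segment that changes — regressive assimilation.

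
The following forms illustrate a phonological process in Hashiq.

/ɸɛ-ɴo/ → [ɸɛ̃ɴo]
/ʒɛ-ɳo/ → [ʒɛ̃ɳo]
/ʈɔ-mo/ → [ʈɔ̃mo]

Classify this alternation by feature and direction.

The vowel /ɛ/ surfaces as nasalised [ɛ̃] next to the following nasal /ɴ/ — it has acquired the [+nasal] feature of its neighbour.
Likewise in the remaining data: /ɛ/ → [ɛ̃] before /ɳ/; /ɔ/ → [ɔ̃] before /m/ — each time a vowel is nasalised next to a following nasal.
Because the conditioning nasal is to the right of the vowel that changes, the process is regressive (anticipatory).

regressive nasality assimilation (vowel nasalisation)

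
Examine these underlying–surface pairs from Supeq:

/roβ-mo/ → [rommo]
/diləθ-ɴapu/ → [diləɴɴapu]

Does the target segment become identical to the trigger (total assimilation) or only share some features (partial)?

The segment that alternates is /θ/, which surfaces as [ɴ] when adjacent to /ɴ/.
The output [ɴ] is identical to the trigger /ɴ/ — every feature (place, manner, voicing) has been copied — so this is total assimilation.
The other form behaves the same way: /β/ → [m] before /m/ — in each case the output is a copy of the following consonant.

total assimilation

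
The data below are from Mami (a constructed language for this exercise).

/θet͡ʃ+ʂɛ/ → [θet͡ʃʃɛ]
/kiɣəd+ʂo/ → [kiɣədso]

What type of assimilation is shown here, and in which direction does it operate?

progressive place assimilation

The segment that alternates is /ʂ/, which surfaces as [ʃ] when adjacent to /t͡ʃ/.
/ʂ/ is retroflex while /t͡ʃ/ is postalveolar; the output [ʃ] is postalveolar, matching the trigger — so the feature that spreads is place.
Manner and voice are unchanged, so the assimilation is partial, not total.
The other alternating form patterns the same way: /ʂ/ → [s] after /d/ (retroflex → alveolar, matching alveolar) — only place changes, and always toward the preceding segment.
The trigger is the preceding segment, so the direction is progressive (perseverative).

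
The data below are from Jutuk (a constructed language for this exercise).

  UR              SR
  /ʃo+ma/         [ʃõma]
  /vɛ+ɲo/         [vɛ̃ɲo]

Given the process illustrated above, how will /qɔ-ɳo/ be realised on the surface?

The data show regressive nasality assimilation (vowel nasalisation): /o/ → [õ] before /m/; /ɛ/ → [ɛ̃] before /ɲ/ — a vowel is nasalised by an immediately following nasal consonant.
The vowel /ɔ/ is adjacent to the following nasal /ɳ/, so it acquires [+nasal] and surfaces as [ɔ̃].

[qɔ̃ɳo]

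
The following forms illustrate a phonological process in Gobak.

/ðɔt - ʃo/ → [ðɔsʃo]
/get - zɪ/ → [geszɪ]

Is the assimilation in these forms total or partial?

Comparing underlying and surface forms, /t/ → [s] is the alternation; the neighbouring /ʃ/ is constant.
/t/ is a stop while /ʃ/ is a fricative; the output [s] is a fricative, matching the trigger — so the feature that spreads is manner.
Place and voice are unchanged, so the assimilation is partial, not total.
The same holds elsewhere in the data: /t/ → [s] before /z/ (stop → fricative, matching a fricative) — only manner changes, and always toward the following segment.

partial assimilation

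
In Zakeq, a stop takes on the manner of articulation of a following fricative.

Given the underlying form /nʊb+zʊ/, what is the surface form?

[nʊβzʊ]

The rule targets /b/ (voiced bilabial stop), which sits before the trigger /z/ (fricative).
A voiced bilabial fricative is [β], so the surface segment is [β].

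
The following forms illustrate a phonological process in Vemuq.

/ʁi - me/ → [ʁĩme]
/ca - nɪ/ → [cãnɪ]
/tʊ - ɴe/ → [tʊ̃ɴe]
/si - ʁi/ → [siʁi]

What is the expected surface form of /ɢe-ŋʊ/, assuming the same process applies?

[ɢẽŋʊ]

The data show regressive nasality assimilation (vowel nasalisation): /i/ → [ĩ] before /m/; /a/ → [ã] before /n/; /ʊ/ → [ʊ̃] before /ɴ/ — a vowel is nasalised by an immediately following nasal consonant.
No change occurs in [siʁi] because the vowel at the boundary is adjacent to an oral consonant, not a nasal (/i/ next to /ʁ/).
The vowel /e/ is adjacent to the following nasal /ŋ/, so it acquires [+nasal] and surfaces as [ẽ].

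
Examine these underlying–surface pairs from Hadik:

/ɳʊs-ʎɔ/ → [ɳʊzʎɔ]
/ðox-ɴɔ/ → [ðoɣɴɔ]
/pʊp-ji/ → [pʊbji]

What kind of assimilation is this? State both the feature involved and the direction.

Underlying /s/ is realised as [z] next to /ʎ/; /ʎ/ itself does not change.
/s/ is voiceless while /ʎ/ is voiced; the output [z] is voiced, matching the trigger — so the feature that spreads is voicing.
Place and manner are unchanged, so the assimilation is partial, not total.
The other alternating forms pattern the same way: /x/ → [ɣ] before /ɴ/ (voiceless → voiced, matching voiced); /p/ → [b] before /j/ (voiceless → voiced, matching voiced) — only voicing changes, and always toward the following segment.
Since the segment that changes precedes the conditioning segment, the assimilation is regressive.

regressive voicing assimilation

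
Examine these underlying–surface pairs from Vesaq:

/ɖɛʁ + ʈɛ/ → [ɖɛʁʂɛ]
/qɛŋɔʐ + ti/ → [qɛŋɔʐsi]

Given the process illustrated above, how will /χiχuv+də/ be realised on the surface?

[χiχuvzə]

The data show progressive manner assimilation: /ʈ/ → [ʂ] after /ʁ/; /t/ → [s] after /ʐ/. In each pair only manner changes, matching the preceding consonant, while place and voice stay constant.
The rule targets /d/ (voiced alveolar stop), which sits after the trigger /v/ (fricative).
The voiced alveolar fricative is [z], so /d/ → [z].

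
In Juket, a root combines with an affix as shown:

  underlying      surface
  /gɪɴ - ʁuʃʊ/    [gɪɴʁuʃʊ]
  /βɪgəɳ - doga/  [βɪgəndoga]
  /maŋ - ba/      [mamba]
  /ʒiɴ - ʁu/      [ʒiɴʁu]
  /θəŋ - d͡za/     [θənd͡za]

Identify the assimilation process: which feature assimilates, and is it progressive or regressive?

Underlying /ɳ/ is realised as [n] next to /d/; /d/ itself does not change.
The change retroflex → alveolar matches the place of the following /d/, identifying this as place assimilation.
Manner and voice are unchanged, so the assimilation is partial, not total.
The same holds elsewhere in the data: /ŋ/ → [m] before /b/ (velar → bilabial, matching bilabial); /ŋ/ → [n] before /d͡z/ (velar → alveolar, matching alveolar) — only place changes, and always toward the following segment.
No alternation appears in [gɪɴʁuʃʊ], [ʒiɴʁu]: there the adjacent consonants already agree in place (/ɴ/ and /ʁ/ are both uvular; /ɴ/ and /ʁ/ are both uvular), so these forms are consistent with the same rule.
The trigger is the following segment, so the direction is regressive (anticipatory).

regressive place assimilation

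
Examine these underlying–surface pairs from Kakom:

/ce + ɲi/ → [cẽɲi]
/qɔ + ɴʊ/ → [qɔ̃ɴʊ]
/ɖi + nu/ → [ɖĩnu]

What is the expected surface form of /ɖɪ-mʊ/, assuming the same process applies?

The data show regressive nasality assimilation (vowel nasalisation): /e/ → [ẽ] before /ɲ/; /ɔ/ → [ɔ̃] before /ɴ/; /i/ → [ĩ] before /n/ — a vowel is nasalised by an immediately following nasal consonant.
The vowel /ɪ/ is adjacent to the following nasal /m/, so it acquires [+nasal] and surfaces as [ɪ̃].

[ɖɪ̃mʊ]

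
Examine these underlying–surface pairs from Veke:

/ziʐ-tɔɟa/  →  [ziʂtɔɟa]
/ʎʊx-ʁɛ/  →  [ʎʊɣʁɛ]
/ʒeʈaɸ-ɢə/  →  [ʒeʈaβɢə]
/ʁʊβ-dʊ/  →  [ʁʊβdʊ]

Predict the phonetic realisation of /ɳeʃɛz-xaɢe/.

The data show regressive voicing assimilation: /ʐ/ → [ʂ] before /t/; /x/ → [ɣ] before /ʁ/; /ɸ/ → [β] before /ɢ/. In each pair only voicing changes, matching the following consonant, while place and manner stay constant.
Nothing changes in [ʁʊβdʊ]: there the adjacent consonants already agree in voicing (/β/ and /d/ are both voiced), so this form is consistent with the same rule.
The rule targets /z/ (voiced alveolar fricative), which sits before the trigger /x/ (voiceless).
A voiceless alveolar fricative is [s], so the surface segment is [s].

[ɳeʃɛsxaɢe]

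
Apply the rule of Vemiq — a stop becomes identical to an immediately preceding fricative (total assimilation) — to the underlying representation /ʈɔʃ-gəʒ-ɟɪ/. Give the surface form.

[ʈɔʃʃəʒʒɪ]

/g/ is the segment targeted by the rule; it sits immediately after /ʃ/, so it assimilates completely and surfaces as [ʃ].
The same rule applies at the second boundary: /ɟ/ → [ʒ] next to /ʒ/.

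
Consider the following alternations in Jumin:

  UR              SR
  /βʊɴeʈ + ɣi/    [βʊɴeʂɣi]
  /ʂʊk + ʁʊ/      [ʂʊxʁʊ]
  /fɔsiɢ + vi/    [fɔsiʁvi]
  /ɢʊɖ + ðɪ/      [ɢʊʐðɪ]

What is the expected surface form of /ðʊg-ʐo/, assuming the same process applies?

[ðʊɣʐo]

The data show regressive manner assimilation: /ʈ/ → [ʂ] before /ɣ/; /k/ → [x] before /ʁ/; /ɢ/ → [ʁ] before /v/; /ɖ/ → [ʐ] before /ð/. In each pair only manner changes, matching the following consonant, while place and voice stay constant.
/g/ is a voiced velar stop. The following trigger /ʐ/ is a fricative, so /g/ must become a fricative as well.
A voiced velar fricative is [ɣ], so the surface segment is [ɣ].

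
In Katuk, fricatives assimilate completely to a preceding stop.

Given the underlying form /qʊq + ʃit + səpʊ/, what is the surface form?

[qʊqqittəpʊ]

/ʃ/ is the segment targeted by the rule; it sits immediately after /q/, so it assimilates completely and surfaces as [q].
At the second juncture, /s/ likewise becomes [t] adjacent to /t/.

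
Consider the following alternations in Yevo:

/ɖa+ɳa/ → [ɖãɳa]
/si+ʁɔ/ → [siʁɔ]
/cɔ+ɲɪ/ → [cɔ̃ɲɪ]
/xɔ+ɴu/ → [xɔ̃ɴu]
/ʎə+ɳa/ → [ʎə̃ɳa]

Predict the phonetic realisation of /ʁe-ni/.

The data show regressive nasality assimilation (vowel nasalisation): /a/ → [ã] before /ɳ/; /ɔ/ → [ɔ̃] before /ɲ/; /ɔ/ → [ɔ̃] before /ɴ/; /ə/ → [ə̃] before /ɳ/ — a vowel is nasalised by an immediately following nasal consonant.
No change occurs in [siʁɔ] because the vowel at the boundary is adjacent to an oral consonant, not a nasal (/i/ next to /ʁ/).
The vowel /e/ is adjacent to the following nasal /n/, so it acquires [+nasal] and surfaces as [ẽ].

[ʁẽni]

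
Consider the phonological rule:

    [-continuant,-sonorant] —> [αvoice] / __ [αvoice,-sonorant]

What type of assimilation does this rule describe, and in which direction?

The rule copies [voice] from the environment onto the target, so the assimilating feature is voicing.
Since the environment is written after the underscore, the trigger follows the target; the direction is regressive.

regressive voicing assimilation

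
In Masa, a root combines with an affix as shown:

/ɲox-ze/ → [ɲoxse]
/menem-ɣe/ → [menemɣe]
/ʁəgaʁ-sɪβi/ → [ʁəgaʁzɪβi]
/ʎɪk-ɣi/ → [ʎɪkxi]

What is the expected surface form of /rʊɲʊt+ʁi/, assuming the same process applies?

[rʊɲʊtχi]

The data show progressive voicing assimilation: /z/ → [s] after /x/; /s/ → [z] after /ʁ/; /ɣ/ → [x] after /k/. In each pair only voicing changes, matching the preceding consonant, while place and manner stay constant.
Nothing changes in [menemɣe]: there the adjacent consonants already agree in voicing (/ɣ/ and /m/ are both voiced), so this form is consistent with the same rule.
/ʁ/ is a voiced uvular fricative. The preceding trigger /t/ is voiceless, so /ʁ/ must become voiceless as well.
Changing only its voicing to voiceless gives [χ] — the voiceless uvular fricative.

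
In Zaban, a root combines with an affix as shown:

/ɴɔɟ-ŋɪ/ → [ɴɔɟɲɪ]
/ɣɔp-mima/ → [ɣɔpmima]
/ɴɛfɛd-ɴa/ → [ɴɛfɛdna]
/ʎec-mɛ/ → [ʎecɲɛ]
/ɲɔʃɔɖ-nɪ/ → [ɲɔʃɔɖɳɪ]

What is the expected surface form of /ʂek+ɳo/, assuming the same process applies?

[ʂekŋo]

The data show progressive place assimilation: /ŋ/ → [ɲ] after /ɟ/; /ɴ/ → [n] after /d/; /m/ → [ɲ] after /c/; /n/ → [ɳ] after /ɖ/. In each pair only place changes, matching the preceding consonant, while manner and voice stay constant.
Nothing changes in [ɣɔpmima]: there the adjacent consonants already agree in place (/m/ and /p/ are both bilabial), so this form is consistent with the same rule.
The rule targets /ɳ/ (voiced retroflex nasal), which sits after the trigger /k/ (velar).
A voiced velar nasal is [ŋ], so the surface segment is [ŋ].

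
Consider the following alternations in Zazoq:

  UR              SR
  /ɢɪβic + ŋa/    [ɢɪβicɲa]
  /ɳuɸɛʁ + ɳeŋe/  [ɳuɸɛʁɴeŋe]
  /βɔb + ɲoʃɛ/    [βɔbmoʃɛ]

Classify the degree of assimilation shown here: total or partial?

Underlying /ŋ/ is realised as [ɲ] next to /c/; /c/ itself does not change.
/ŋ/ is velar while /c/ is palatal; the output [ɲ] is palatal, matching the trigger — so the feature that spreads is place.
Manner and voice are unchanged, so the assimilation is partial, not total.
The same holds elsewhere in the data: /ɳ/ → [ɴ] after /ʁ/ (retroflex → uvular, matching uvular); /ɲ/ → [m] after /b/ (palatal → bilabial, matching bilabial) — only place changes, and always toward the preceding segment.

partial assimilation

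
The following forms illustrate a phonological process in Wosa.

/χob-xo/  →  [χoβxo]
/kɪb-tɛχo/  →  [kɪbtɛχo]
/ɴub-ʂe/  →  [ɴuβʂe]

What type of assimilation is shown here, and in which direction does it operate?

Underlying /b/ is realised as [β] next to /x/; /x/ itself does not change.
The change stop → fricative matches the manner of the following /x/, identifying this as manner assimilation.
Place and voice are unchanged, so the assimilation is partial, not total.
The other alternating form patterns the same way: /b/ → [β] before /ʂ/ (stop → fricative, matching a fricative) — only manner changes, and always toward the following segment.
Nothing changes in [kɪbtɛχo]: there the adjacent consonants already agree in manner (/b/ and /t/ are both stops), so this form is consistent with the same rule.
The trigger is the following segment, so the direction is regressive (anticipatory).

regressive manner assimilation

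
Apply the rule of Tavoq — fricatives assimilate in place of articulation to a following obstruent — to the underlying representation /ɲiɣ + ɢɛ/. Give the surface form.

[ɲiʁɢɛ]

/ɣ/ is a voiced velar fricative. The following trigger /ɢ/ is uvular, so /ɣ/ must become uvular as well.
The voiced uvular fricative is [ʁ], so /ɣ/ → [ʁ].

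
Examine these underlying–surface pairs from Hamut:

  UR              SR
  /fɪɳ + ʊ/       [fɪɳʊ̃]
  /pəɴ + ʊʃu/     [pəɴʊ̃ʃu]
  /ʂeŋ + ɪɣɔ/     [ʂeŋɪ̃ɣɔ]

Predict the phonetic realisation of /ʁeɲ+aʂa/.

[ʁeɲãʂa]

The data show progressive nasality assimilation (vowel nasalisation): /ʊ/ → [ʊ̃] after /ɳ/; /ʊ/ → [ʊ̃] after /ɴ/; /ɪ/ → [ɪ̃] after /ŋ/ — a vowel is nasalised by an immediately preceding nasal consonant.
The vowel /a/ is adjacent to the preceding nasal /ɲ/, so it acquires [+nasal] and surfaces as [ã].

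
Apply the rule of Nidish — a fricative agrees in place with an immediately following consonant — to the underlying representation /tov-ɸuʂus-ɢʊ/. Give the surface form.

[toβɸuʂuχɢʊ]

The rule targets /v/ (voiced labiodental fricative), which sits before the trigger /ɸ/ (bilabial).
A voiced bilabial fricative is [β], so the surface segment is [β].
At the second juncture, /s/ likewise becomes [χ] adjacent to /ɢ/.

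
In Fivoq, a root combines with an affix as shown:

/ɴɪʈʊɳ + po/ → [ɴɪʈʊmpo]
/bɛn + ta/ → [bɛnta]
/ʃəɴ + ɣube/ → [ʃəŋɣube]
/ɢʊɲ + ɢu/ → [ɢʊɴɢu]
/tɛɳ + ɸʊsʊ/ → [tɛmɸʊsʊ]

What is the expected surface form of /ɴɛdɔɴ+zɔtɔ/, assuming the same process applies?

[ɴɛdɔnzɔtɔ]

The data show regressive place assimilation: /ɳ/ → [m] before /p/; /ɴ/ → [ŋ] before /ɣ/; /ɲ/ → [ɴ] before /ɢ/; /ɳ/ → [m] before /ɸ/. In each pair only place changes, matching the following consonant, while manner and voice stay constant.
Nothing changes in [bɛnta]: there the adjacent consonants already agree in place (/n/ and /t/ are both alveolar), so this form is consistent with the same rule.
/ɴ/ is a voiced uvular nasal. The following trigger /z/ is alveolar, so /ɴ/ must become alveolar as well.
Changing only its place to alveolar gives [n] — the voiced alveolar nasal.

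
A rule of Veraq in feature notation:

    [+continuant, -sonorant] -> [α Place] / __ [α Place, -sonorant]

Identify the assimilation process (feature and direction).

regressive place assimilation

The shared variable α links the value of the place features (abbreviated [Place]) on the target to the same value on the neighbouring segment, so place is the feature that assimilates.
The conditioning segment sits to the right of the focus bar, meaning the trigger follows the segment that changes — regressive assimilation.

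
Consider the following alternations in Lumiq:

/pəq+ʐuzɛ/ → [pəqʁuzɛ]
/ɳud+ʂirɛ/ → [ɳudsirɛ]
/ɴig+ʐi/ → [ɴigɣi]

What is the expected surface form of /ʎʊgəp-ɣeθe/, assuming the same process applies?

The data show progressive place assimilation: /ʐ/ → [ʁ] after /q/; /ʂ/ → [s] after /d/; /ʐ/ → [ɣ] after /g/. In each pair only place changes, matching the preceding consonant, while manner and voice stay constant.
The rule targets /ɣ/ (voiced velar fricative), which sits after the trigger /p/ (bilabial).
The voiced bilabial fricative is [β], so /ɣ/ → [β].

[ʎʊgəpβeθe]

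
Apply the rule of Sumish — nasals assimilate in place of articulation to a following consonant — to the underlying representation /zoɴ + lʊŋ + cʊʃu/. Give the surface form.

[zonlʊɲcʊʃu]

/ɴ/ is a voiced uvular nasal. The following trigger /l/ is alveolar, so /ɴ/ must become alveolar as well.
Changing only its place to alveolar gives [n] — the voiced alveolar nasal.
At the second juncture, /ŋ/ likewise becomes [ɲ] adjacent to /c/.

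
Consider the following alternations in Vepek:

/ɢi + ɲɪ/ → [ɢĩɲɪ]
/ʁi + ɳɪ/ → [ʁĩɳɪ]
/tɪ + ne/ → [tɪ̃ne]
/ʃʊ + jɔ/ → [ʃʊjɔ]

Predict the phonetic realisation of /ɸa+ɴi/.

The data show regressive nasality assimilation (vowel nasalisation): /i/ → [ĩ] before /ɲ/; /i/ → [ĩ] before /ɳ/; /ɪ/ → [ɪ̃] before /n/ — a vowel is nasalised by an immediately following nasal consonant.
No change occurs in [ʃʊjɔ] because the vowel at the boundary is adjacent to an oral consonant, not a nasal (/ʊ/ next to /j/).
/a/ sits next to the nasal /ɴ/ and is therefore nasalised to [ã].

[ɸãɴi]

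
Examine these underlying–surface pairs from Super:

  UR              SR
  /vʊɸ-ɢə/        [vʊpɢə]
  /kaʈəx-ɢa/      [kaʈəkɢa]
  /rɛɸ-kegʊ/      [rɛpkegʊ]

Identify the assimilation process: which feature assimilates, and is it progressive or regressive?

regressive manner assimilation

Underlying /ɸ/ is realised as [p] next to /ɢ/; /ɢ/ itself does not change.
The change fricative → stop matches the manner of the following /ɢ/, identifying this as manner assimilation.
Place and voice are unchanged, so the assimilation is partial, not total.
The other alternating forms pattern the same way: /x/ → [k] before /ɢ/ (fricative → stop, matching a stop); /ɸ/ → [p] before /k/ (fricative → stop, matching a stop) — only manner changes, and always toward the following segment.
Since the segment that changes precedes the conditioning segment, the assimilation is regressive.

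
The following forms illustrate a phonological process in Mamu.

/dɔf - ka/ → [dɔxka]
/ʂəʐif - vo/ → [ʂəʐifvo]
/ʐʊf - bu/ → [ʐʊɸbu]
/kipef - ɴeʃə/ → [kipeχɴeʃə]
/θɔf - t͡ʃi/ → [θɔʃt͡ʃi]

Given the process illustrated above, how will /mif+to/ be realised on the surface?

[misto]

The data show regressive place assimilation: /f/ → [x] before /k/; /f/ → [ɸ] before /b/; /f/ → [χ] before /ɴ/; /f/ → [ʃ] before /t͡ʃ/. In each pair only place changes, matching the following consonant, while manner and voice stay constant.
No alternation appears in [ʂəʐifvo]: there the adjacent consonants already agree in place (/f/ and /v/ are both labiodental), so this form is consistent with the same rule.
The rule targets /f/ (voiceless labiodental fricative), which sits before the trigger /t/ (alveolar).
Changing only its place to alveolar gives [s] — the voiceless alveolar fricative.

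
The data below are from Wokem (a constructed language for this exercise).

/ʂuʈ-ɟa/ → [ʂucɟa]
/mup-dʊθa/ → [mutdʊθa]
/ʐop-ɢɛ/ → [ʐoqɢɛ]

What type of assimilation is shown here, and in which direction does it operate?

regressive place assimilation

Underlying /ʈ/ is realised as [c] next to /ɟ/; /ɟ/ itself does not change.
The change retroflex → palatal matches the place of the following /ɟ/, identifying this as place assimilation.
Manner and voice are unchanged, so the assimilation is partial, not total.
The other alternating forms pattern the same way: /p/ → [t] before /d/ (bilabial → alveolar, matching alveolar); /p/ → [q] before /ɢ/ (bilabial → uvular, matching uvular) — only place changes, and always toward the following segment.
Since the segment that changes precedes the conditioning segment, the assimilation is regressive.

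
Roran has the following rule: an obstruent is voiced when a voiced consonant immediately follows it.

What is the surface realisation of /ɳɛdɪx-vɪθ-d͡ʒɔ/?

[ɳɛdɪɣvɪðd͡ʒɔ]

The rule targets /x/ (voiceless velar fricative), which sits before the trigger /v/ (voiced).
The voiced velar fricative is [ɣ], so /x/ → [ɣ].
The same rule applies at the second boundary: /θ/ → [ð] next to /d͡ʒ/.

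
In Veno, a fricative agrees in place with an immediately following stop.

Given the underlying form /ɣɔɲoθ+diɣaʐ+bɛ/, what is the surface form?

/θ/ is a voiceless dental fricative. The following trigger /d/ is alveolar, so /θ/ must become alveolar as well.
The voiceless alveolar fricative is [s], so /θ/ → [s].
The same rule applies at the second boundary: /ʐ/ → [β] next to /b/.

[ɣɔɲosdiɣaβbɛ]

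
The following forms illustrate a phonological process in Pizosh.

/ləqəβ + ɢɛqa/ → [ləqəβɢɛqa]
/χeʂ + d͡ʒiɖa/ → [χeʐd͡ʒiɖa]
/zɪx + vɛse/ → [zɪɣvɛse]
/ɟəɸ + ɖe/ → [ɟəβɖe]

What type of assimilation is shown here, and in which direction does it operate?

The segment that alternates is /ʂ/, which surfaces as [ʐ] when adjacent to /d͡ʒ/.
The change voiceless → voiced matches the voicing of the following /d͡ʒ/, identifying this as voicing assimilation.
Place and manner are unchanged, so the assimilation is partial, not total.
The other alternating forms pattern the same way: /x/ → [ɣ] before /v/ (voiceless → voiced, matching voiced); /ɸ/ → [β] before /ɖ/ (voiceless → voiced, matching voiced) — only voicing changes, and always toward the following segment.
Nothing changes in [ləqəβɢɛqa]: there the adjacent consonants already agree in voicing (/β/ and /ɢ/ are both voiced), so this form is consistent with the same rule.
The trigger is the following segment, so the direction is regressive (anticipatory).

regressive voicing assimilation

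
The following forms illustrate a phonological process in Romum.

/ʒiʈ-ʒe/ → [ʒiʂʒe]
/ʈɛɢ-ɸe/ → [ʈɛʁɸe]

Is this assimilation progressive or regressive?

Comparing underlying and surface forms, /ʈ/ → [ʂ] is the alternation; the neighbouring /ʒ/ is constant.
The change stop → fricative matches the manner of the following /ʒ/, identifying this as manner assimilation.
Checking the remaining alternation: /ɢ/ → [ʁ] before /ɸ/ (stop → fricative, matching a fricative) — only manner changes, and always toward the following segment.
Since the segment that changes precedes the conditioning segment, the assimilation is regressive.

regressive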